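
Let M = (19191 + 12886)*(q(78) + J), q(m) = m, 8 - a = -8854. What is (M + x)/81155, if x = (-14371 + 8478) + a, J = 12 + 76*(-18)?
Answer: -40991437/81155 ≈ -505.10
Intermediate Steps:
a = 8862 (a = 8 - 1*(-8854) = 8 + 8854 = 8862)
J = -1356 (J = 12 - 1368 = -1356)
x = 2969 (x = (-14371 + 8478) + 8862 = -5893 + 8862 = 2969)
M = -40994406 (M = (19191 + 12886)*(78 - 1356) = 32077*(-1278) = -40994406)
(M + x)/81155 = (-40994406 + 2969)/81155 = -40991437*1/81155 = -40991437/81155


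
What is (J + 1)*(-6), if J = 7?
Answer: -48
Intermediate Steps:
(J + 1)*(-6) = (7 + 1)*(-6) = 8*(-6) = -48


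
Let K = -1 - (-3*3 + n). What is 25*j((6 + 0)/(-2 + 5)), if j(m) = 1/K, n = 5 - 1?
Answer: 25/4 ≈ 6.2500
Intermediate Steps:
n = 4
K = 4 (K = -1 - (-3*3 + 4) = -1 - (-9 + 4) = -1 - 1*(-5) = -1 + 5 = 4)
j(m) = ¼ (j(m) = 1/4 = ¼)
25*j((6 + 0)/(-2 + 5)) = 25*(¼) = 25/4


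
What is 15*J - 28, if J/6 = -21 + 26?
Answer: 422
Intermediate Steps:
J = 30 (J = 6*(-21 + 26) = 6*5 = 30)
15*J - 28 = 15*30 - 28 = 450 - 28 = 422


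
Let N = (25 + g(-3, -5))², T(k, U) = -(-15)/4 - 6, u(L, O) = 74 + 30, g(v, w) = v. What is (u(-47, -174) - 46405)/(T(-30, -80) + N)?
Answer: -185204/1927 ≈ -96.110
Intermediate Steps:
u(L, O) = 104
T(k, U) = -9/4 (T(k, U) = -(-15)/4 - 6 = -3*(-5/4) - 6 = 15/4 - 6 = -9/4)
N = 484 (N = (25 - 3)² = 22² = 484)
(u(-47, -174) - 46405)/(T(-30, -80) + N) = (104 - 46405)/(-9/4 + 484) = -46301/1927/4 = -46301*4/1927 = -185204/1927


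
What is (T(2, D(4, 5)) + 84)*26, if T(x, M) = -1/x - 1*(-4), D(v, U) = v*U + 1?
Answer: 2275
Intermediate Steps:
D(v, U) = 1 + U*v (D(v, U) = U*v + 1 = 1 + U*v)
T(x, M) = 4 - 1/x (T(x, M) = -1/x + 4 = 4 - 1/x)
(T(2, D(4, 5)) + 84)*26 = ((4 - 1/2) + 84)*26 = ((4 - 1*½) + 84)*26 = ((4 - ½) + 84)*26 = (7/2 + 84)*26 = (175/2)*26 = 2275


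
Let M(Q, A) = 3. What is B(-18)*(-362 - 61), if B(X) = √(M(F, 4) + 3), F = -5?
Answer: -423*√6 ≈ -1036.1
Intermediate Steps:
B(X) = √6 (B(X) = √(3 + 3) = √6)
B(-18)*(-362 - 61) = √6*(-362 - 61) = √6*(-423) = -423*√6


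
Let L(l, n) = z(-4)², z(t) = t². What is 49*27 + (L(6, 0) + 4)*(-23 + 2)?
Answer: -4137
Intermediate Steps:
L(l, n) = 256 (L(l, n) = ((-4)²)² = 16² = 256)
49*27 + (L(6, 0) + 4)*(-23 + 2) = 49*27 + (256 + 4)*(-23 + 2) = 1323 + 260*(-21) = 1323 - 5460 = -4137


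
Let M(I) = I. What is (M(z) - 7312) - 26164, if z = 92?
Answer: -33384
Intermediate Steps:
(M(z) - 7312) - 26164 = (92 - 7312) - 26164 = -7220 - 26164 = -33384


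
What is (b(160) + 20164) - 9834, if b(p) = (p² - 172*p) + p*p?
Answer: 34010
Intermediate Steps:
b(p) = -172*p + 2*p² (b(p) = (p² - 172*p) + p² = -172*p + 2*p²)
(b(160) + 20164) - 9834 = (2*160*(-86 + 160) + 20164) - 9834 = (2*160*74 + 20164) - 9834 = (23680 + 20164) - 9834 = 43844 - 9834 = 34010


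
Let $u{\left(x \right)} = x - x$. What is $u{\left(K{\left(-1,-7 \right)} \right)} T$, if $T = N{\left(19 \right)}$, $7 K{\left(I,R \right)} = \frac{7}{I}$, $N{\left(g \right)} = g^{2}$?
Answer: $0$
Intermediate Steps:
$K{\left(I,R \right)} = \frac{1}{I}$ ($K{\left(I,R \right)} = \frac{7 \frac{1}{I}}{7} = \frac{1}{I}$)
$T = 361$ ($T = 19^{2} = 361$)
$u{\left(x \right)} = 0$
$u{\left(K{\left(-1,-7 \right)} \right)} T = 0 \cdot 361 = 0$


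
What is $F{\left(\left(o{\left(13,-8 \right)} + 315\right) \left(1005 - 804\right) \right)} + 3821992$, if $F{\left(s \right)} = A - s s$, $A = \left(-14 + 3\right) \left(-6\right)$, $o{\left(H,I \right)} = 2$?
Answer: $-4056034031$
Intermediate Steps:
$A = 66$ ($A = \left(-11\right) \left(-6\right) = 66$)
$F{\left(s \right)} = 66 - s^{2}$ ($F{\left(s \right)} = 66 - s s = 66 - s^{2}$)
$F{\left(\left(o{\left(13,-8 \right)} + 315\right) \left(1005 - 804\right) \right)} + 3821992 = \left(66 - \left(\left(2 + 315\right) \left(1005 - 804\right)\right)^{2}\right) + 3821992 = \left(66 - \left(317 \cdot 201\right)^{2}\right) + 3821992 = \left(66 - 63717^{2}\right) + 3821992 = \left(66 - 4059856089\right) + 3821992 = -4059856023 + 3821992 = -4056034031$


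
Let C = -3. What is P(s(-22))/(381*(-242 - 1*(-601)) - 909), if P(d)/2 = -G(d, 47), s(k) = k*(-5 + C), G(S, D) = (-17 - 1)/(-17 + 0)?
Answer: -6/384965 ≈ -1.5586e-5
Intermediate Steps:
G(S, D) = 18/17 (G(S, D) = -18/(-17) = -18*(-1/17) = 18/17)
s(k) = -8*k (s(k) = k*(-5 - 3) = k*(-8) = -8*k)
P(d) = -36/17 (P(d) = 2*(-1*18/17) = 2*(-18/17) = -36/17)
P(s(-22))/(381*(-242 - 1*(-601)) - 909) = -36/(17*(381*(-242 - 1*(-601)) - 909)) = -36/(17*(381*(-242 + 601) - 909)) = -36/(17*(381*359 - 909)) = -36/(17*(136779 - 909)) = -36/17/135870 = -36/17*1/135870 = -6/384965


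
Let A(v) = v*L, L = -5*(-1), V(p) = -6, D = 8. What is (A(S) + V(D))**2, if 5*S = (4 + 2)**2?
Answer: 900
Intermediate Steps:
S = 36/5 (S = (4 + 2)**2/5 = (1/5)*6**2 = (1/5)*36 = 36/5 ≈ 7.2000)
L = 5
A(v) = 5*v (A(v) = v*5 = 5*v)
(A(S) + V(D))**2 = (5*(36/5) - 6)**2 = (36 - 6)**2 = 30**2 = 900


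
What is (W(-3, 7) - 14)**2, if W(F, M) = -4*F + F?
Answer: 25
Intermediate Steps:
W(F, M) = -3*F
(W(-3, 7) - 14)**2 = (-3*(-3) - 14)**2 = (9 - 14)**2 = (-5)**2 = 25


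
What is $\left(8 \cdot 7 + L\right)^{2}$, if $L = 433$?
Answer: $239121$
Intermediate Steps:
$\left(8 \cdot 7 + L\right)^{2} = \left(8 \cdot 7 + 433\right)^{2} = \left(56 + 433\right)^{2} = 489^{2} = 239121$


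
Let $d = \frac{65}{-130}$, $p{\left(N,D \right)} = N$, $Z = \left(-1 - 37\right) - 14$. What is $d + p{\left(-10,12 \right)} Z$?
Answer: $\frac{1039}{2} \approx 519.5$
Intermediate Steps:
$Z = -52$ ($Z = -38 - 14 = -52$)
$d = - \frac{1}{2}$ ($d = 65 \left(- \frac{1}{130}\right) = - \frac{1}{2} \approx -0.5$)
$d + p{\left(-10,12 \right)} Z = - \frac{1}{2} - -520 = - \frac{1}{2} + 520 = \frac{1039}{2}$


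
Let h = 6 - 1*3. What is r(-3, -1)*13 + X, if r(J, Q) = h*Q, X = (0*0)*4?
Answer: -39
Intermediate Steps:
h = 3 (h = 6 - 3 = 3)
X = 0 (X = 0*4 = 0)
r(J, Q) = 3*Q
r(-3, -1)*13 + X = (3*(-1))*13 + 0 = -3*13 + 0 = -39 + 0 = -39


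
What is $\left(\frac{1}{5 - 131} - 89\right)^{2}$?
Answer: $\frac{125776225}{15876} \approx 7922.4$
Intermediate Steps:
$\left(\frac{1}{5 - 131} - 89\right)^{2} = \left(\frac{1}{-126} - 89\right)^{2} = \left(- \frac{1}{126} - 89\right)^{2} = \left(- \frac{11215}{126}\right)^{2} = \frac{125776225}{15876}$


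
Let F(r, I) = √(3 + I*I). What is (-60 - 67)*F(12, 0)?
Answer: -127*√3 ≈ -219.97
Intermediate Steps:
F(r, I) = √(3 + I²)
(-60 - 67)*F(12, 0) = (-60 - 67)*√(3 + 0²) = -127*√(3 + 0) = -127*√3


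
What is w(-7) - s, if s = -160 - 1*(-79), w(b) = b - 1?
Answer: 73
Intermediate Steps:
w(b) = -1 + b
s = -81 (s = -160 + 79 = -81)
w(-7) - s = (-1 - 7) - 1*(-81) = -8 + 81 = 73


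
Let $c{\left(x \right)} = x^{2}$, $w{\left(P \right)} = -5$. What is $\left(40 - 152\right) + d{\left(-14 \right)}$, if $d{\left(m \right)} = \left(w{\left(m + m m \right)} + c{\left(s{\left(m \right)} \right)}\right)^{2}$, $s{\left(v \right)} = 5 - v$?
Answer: $126624$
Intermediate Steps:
$d{\left(m \right)} = \left(-5 + \left(5 - m\right)^{2}\right)^{2}$
$\left(40 - 152\right) + d{\left(-14 \right)} = \left(40 - 152\right) + \left(-5 + \left(-5 - 14\right)^{2}\right)^{2} = -112 + \left(-5 + \left(-19\right)^{2}\right)^{2} = -112 + \left(-5 + 361\right)^{2} = -112 + 356^{2} = -112 + 126736 = 126624$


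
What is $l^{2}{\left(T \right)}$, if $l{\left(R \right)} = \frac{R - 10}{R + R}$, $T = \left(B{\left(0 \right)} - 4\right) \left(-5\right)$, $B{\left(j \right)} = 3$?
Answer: $\frac{1}{4} \approx 0.25$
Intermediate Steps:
$T = 5$ ($T = \left(3 - 4\right) \left(-5\right) = \left(-1\right) \left(-5\right) = 5$)
$l{\left(R \right)} = \frac{-10 + R}{2 R}$
$l^{2}{\left(T \right)} = \left(\frac{-10 + 5}{2 \cdot 5}\right)^{2} = \left(\frac{1}{2} \cdot \frac{1}{5} \left(-5\right)\right)^{2} = \left(- \frac{1}{2}\right)^{2} = \frac{1}{4}$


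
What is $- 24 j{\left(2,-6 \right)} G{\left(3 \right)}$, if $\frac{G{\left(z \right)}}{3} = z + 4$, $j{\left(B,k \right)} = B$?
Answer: $-1008$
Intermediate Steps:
$G{\left(z \right)} = 12 + 3 z$ ($G{\left(z \right)} = 3 \left(z + 4\right) = 3 \left(4 + z\right) = 12 + 3 z$)
$- 24 j{\left(2,-6 \right)} G{\left(3 \right)} = \left(-24\right) 2 \left(12 + 3 \cdot 3\right) = - 48 \left(12 + 9\right) = \left(-48\right) 21 = -1008$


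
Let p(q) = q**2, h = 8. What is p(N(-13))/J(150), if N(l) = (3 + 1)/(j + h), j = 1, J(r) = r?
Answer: 8/6075 ≈ 0.0013169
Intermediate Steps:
N(l) = 4/9 (N(l) = (3 + 1)/(1 + 8) = 4/9)
p(N(-13))/J(150) = (4/9)**2/150 = (16/81)*(1/150) = 8/6075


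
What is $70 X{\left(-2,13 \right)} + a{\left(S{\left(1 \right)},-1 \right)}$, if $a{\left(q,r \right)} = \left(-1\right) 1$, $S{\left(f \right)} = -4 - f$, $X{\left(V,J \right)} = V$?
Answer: $-141$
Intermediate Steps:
$a{\left(q,r \right)} = -1$
$70 X{\left(-2,13 \right)} + a{\left(S{\left(1 \right)},-1 \right)} = 70 \left(-2\right) - 1 = -140 - 1 = -141$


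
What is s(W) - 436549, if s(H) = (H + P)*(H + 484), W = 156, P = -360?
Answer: -567109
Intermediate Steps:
s(H) = (-360 + H)*(484 + H) (s(H) = (H - 360)*(H + 484) = (-360 + H)*(484 + H))
s(W) - 436549 = (-174240 + 156**2 + 124*156) - 436549 = (-174240 + 24336 + 19344) - 436549 = -130560 - 436549 = -567109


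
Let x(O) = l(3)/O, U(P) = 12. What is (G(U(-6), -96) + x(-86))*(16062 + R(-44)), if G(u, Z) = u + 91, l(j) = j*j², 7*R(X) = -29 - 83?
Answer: 70851113/43 ≈ 1.6477e+6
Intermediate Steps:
R(X) = -16 (R(X) = (-29 - 83)/7 = (⅐)*(-112) = -16)
l(j) = j³
x(O) = 27/O (x(O) = 3³/O = 27/O)
G(u, Z) = 91 + u
(G(U(-6), -96) + x(-86))*(16062 + R(-44)) = ((91 + 12) + 27/(-86))*(16062 - 16) = (103 + 27*(-1/86))*16046 = (103 - 27/86)*16046 = (8831/86)*16046 = 70851113/43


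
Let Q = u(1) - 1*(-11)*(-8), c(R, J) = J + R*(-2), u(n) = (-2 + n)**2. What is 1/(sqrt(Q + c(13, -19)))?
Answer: -I*sqrt(33)/66 ≈ -0.087039*I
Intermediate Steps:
c(R, J) = J - 2*R
Q = -87 (Q = (-2 + 1)**2 - 1*(-11)*(-8) = (-1)**2 + 11*(-8) = 1 - 88 = -87)
1/(sqrt(Q + c(13, -19))) = 1/(sqrt(-87 + (-19 - 2*13))) = 1/(sqrt(-87 + (-19 - 26))) = 1/(sqrt(-87 - 45)) = 1/(sqrt(-132)) = 1/(2*I*sqrt(33)) = -I*sqrt(33)/66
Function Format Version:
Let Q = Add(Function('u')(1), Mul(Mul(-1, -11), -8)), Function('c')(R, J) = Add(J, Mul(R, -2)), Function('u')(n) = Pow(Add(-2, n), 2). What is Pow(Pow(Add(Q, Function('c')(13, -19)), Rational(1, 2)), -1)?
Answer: Mul(Rational(-1, 66), I, Pow(33, Rational(1, 2))) ≈ Mul(-0.087039, I)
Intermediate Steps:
Function('c')(R, J) = Add(J, Mul(-2, R))
Q = -87 (Q = Add(Pow(Add(-2, 1), 2), Mul(Mul(-1, -11), -8)) = Add(Pow(-1, 2), Mul(11, -8)) = Add(1, -88) = -87)
Pow(Pow(Add(Q, Function('c')(13, -19)), Rational(1, 2)), -1) = Pow(Pow(Add(-87, Add(-19, Mul(-2, 13))), Rational(1, 2)), -1) = Pow(Pow(Add(-87, Add(-19, -26)), Rational(1, 2)), -1) = Pow(Pow(Add(-87, -45), Rational(1, 2)), -1) = Pow(Pow(-132, Rational(1, 2)), -1) = Pow(Mul(2, I, Pow(33, Rational(1, 2))), -1) = Mul(Rational(-1, 66), I, Pow(33, Rational(1, 2)))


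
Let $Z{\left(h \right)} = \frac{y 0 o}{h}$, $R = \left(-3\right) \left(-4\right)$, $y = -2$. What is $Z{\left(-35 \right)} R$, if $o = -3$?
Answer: $0$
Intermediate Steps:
$R = 12$
$Z{\left(h \right)} = 0$ ($Z{\left(h \right)} = \frac{\left(-2\right) 0 \left(-3\right)}{h} = \frac{0 \left(-3\right)}{h} = \frac{0}{h} = 0$)
$Z{\left(-35 \right)} R = 0 \cdot 12 = 0$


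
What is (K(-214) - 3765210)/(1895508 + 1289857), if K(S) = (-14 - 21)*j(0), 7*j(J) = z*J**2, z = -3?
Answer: -753042/637073 ≈ -1.1820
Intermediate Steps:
j(J) = -3*J**2/7 (j(J) = (-3*J**2)/7 = -3*J**2/7)
K(S) = 0 (K(S) = (-14 - 21)*(-3/7*0**2) = -(-15)*0 = -35*0 = 0)
(K(-214) - 3765210)/(1895508 + 1289857) = (0 - 3765210)/(1895508 + 1289857) = -3765210/3185365 = -3765210*1/3185365 = -753042/637073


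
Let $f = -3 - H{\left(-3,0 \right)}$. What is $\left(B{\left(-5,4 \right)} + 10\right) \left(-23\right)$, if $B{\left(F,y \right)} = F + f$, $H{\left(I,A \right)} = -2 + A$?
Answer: $-92$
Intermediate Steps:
$f = -1$ ($f = -3 - \left(-2 + 0\right) = -3 - -2 = -3 + 2 = -1$)
$B{\left(F,y \right)} = -1 + F$ ($B{\left(F,y \right)} = F - 1 = -1 + F$)
$\left(B{\left(-5,4 \right)} + 10\right) \left(-23\right) = \left(\left(-1 - 5\right) + 10\right) \left(-23\right) = \left(-6 + 10\right) \left(-23\right) = 4 \left(-23\right) = -92$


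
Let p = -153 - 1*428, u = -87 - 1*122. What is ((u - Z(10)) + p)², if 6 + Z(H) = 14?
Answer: 636804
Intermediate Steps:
Z(H) = 8 (Z(H) = -6 + 14 = 8)
u = -209 (u = -87 - 122 = -209)
p = -581 (p = -153 - 428 = -581)
((u - Z(10)) + p)² = ((-209 - 1*8) - 581)² = ((-209 - 8) - 581)² = (-217 - 581)² = (-798)² = 636804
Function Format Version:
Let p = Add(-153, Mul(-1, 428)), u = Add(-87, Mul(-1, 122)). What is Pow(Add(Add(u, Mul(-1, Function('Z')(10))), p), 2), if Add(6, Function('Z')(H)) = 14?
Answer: 636804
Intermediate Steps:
Function('Z')(H) = 8 (Function('Z')(H) = Add(-6, 14) = 8)
u = -209 (u = Add(-87, -122) = -209)
p = -581 (p = Add(-153, -428) = -581)
Pow(Add(Add(u, Mul(-1, Function('Z')(10))), p), 2) = Pow(Add(Add(-209, Mul(-1, 8)), -581), 2) = Pow(Add(Add(-209, -8), -581), 2) = Pow(Add(-217, -581), 2) = Pow(-798, 2) = 636804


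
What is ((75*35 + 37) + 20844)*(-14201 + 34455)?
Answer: 476090524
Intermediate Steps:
((75*35 + 37) + 20844)*(-14201 + 34455) = ((2625 + 37) + 20844)*20254 = (2662 + 20844)*20254 = 23506*20254 = 476090524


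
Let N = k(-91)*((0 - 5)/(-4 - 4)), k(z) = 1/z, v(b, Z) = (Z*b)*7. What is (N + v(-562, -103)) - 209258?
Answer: 142647227/728 ≈ 1.9594e+5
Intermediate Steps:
v(b, Z) = 7*Z*b
N = -5/728 (N = ((0 - 5)/(-4 - 4))/(-91) = -(-5)/(91*(-8)) = -(-5)*(-1)/(91*8) = -1/91*5/8 = -5/728 ≈ -0.0068681)
(N + v(-562, -103)) - 209258 = (-5/728 + 7*(-103)*(-562)) - 209258 = (-5/728 + 405202) - 209258 = 294987051/728 - 209258 = 142647227/728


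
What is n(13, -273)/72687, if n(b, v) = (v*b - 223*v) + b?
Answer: 57343/72687 ≈ 0.78890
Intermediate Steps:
n(b, v) = b - 223*v + b*v (n(b, v) = (b*v - 223*v) + b = (-223*v + b*v) + b = b - 223*v + b*v)
n(13, -273)/72687 = (13 - 223*(-273) + 13*(-273))/72687 = (13 + 60879 - 3549)*(1/72687) = 57343*(1/72687) = 57343/72687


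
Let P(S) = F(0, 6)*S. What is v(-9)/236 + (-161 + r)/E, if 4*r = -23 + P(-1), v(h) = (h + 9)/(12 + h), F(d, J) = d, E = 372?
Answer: -667/1488 ≈ -0.44825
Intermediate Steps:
P(S) = 0 (P(S) = 0*S = 0)
v(h) = (9 + h)/(12 + h)
r = -23/4 (r = (-23 + 0)/4 = (¼)*(-23) = -23/4 ≈ -5.7500)
v(-9)/236 + (-161 + r)/E = ((9 - 9)/(12 - 9))/236 + (-161 - 23/4)/372 = (0/3)*(1/236) - 667/4*1/372 = ((⅓)*0)*(1/236) - 667/1488 = 0*(1/236) - 667/1488 = 0 - 667/1488 = -667/1488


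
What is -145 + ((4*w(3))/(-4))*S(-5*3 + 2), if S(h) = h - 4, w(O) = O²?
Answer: 8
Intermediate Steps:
S(h) = -4 + h
-145 + ((4*w(3))/(-4))*S(-5*3 + 2) = -145 + ((4*3²)/(-4))*(-4 + (-5*3 + 2)) = -145 + ((4*9)*(-¼))*(-4 + (-15 + 2)) = -145 + (36*(-¼))*(-4 - 13) = -145 - 9*(-17) = -145 + 153 = 8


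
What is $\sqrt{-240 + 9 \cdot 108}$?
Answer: $2 \sqrt{183} \approx 27.056$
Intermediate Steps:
$\sqrt{-240 + 9 \cdot 108} = \sqrt{-240 + 972} = \sqrt{732} = 2 \sqrt{183}$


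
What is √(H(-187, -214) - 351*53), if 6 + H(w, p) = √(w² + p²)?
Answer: √(-18609 + √80765) ≈ 135.37*I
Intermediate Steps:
H(w, p) = -6 + √(p² + w²) (H(w, p) = -6 + √(w² + p²) = -6 + √(p² + w²))
√(H(-187, -214) - 351*53) = √((-6 + √((-214)² + (-187)²)) - 351*53) = √((-6 + √(45796 + 34969)) - 18603) = √((-6 + √80765) - 18603) = √(-18609 + √80765)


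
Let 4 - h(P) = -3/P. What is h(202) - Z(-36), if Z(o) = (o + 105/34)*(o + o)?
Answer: -8123581/3434 ≈ -2365.6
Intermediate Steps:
h(P) = 4 + 3/P (h(P) = 4 - (-3)/P = 4 + 3/P)
Z(o) = 2*o*(105/34 + o) (Z(o) = (o + 105*(1/34))*(2*o) = (o + 105/34)*(2*o) = (105/34 + o)*(2*o) = 2*o*(105/34 + o))
h(202) - Z(-36) = (4 + 3/202) - (-36)*(105 + 34*(-36))/17 = (4 + 3*(1/202)) - (-36)*(105 - 1224)/17 = (4 + 3/202) - (-36)*(-1119)/17 = 811/202 - 1*40284/17 = 811/202 - 40284/17 = -8123581/3434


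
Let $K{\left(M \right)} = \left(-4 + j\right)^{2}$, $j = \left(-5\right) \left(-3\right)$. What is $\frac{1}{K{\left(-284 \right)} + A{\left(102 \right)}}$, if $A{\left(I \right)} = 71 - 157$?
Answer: $\frac{1}{35} \approx 0.028571$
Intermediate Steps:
$j = 15$
$K{\left(M \right)} = 121$ ($K{\left(M \right)} = \left(-4 + 15\right)^{2} = 11^{2} = 121$)
$A{\left(I \right)} = -86$ ($A{\left(I \right)} = 71 - 157 = -86$)
$\frac{1}{K{\left(-284 \right)} + A{\left(102 \right)}} = \frac{1}{121 - 86} = \frac{1}{35}$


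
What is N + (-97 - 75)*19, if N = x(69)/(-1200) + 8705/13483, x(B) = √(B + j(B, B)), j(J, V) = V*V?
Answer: -44053739/13483 - √4830/1200 ≈ -3267.4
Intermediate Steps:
j(J, V) = V²
x(B) = √(B + B²)
N = 8705/13483 - √4830/1200 (N = √(69*(1 + 69))/(-1200) + 8705/13483 = √(69*70)*(-1/1200) + 8705*(1/13483) = √4830*(-1/1200) + 8705/13483 = -√4830/1200 + 8705/13483 = 8705/13483 - √4830/1200 ≈ 0.58771)
N + (-97 - 75)*19 = (8705/13483 - √4830/1200) + (-97 - 75)*19 = (8705/13483 - √4830/1200) - 172*19 = (8705/13483 - √4830/1200) - 3268 = -44053739/13483 - √4830/1200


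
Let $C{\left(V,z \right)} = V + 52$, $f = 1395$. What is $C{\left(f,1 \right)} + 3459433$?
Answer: $3460880$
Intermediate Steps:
$C{\left(V,z \right)} = 52 + V$
$C{\left(f,1 \right)} + 3459433 = \left(52 + 1395\right) + 3459433 = 1447 + 3459433 = 3460880$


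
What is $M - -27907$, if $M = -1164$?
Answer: $26743$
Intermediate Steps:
$M - -27907 = -1164 - -27907 = -1164 + 27907 = 26743$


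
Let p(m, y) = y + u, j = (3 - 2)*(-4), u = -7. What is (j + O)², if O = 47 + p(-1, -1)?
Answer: 1225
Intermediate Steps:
j = -4 (j = 1*(-4) = -4)
p(m, y) = -7 + y (p(m, y) = y - 7 = -7 + y)
O = 39 (O = 47 + (-7 - 1) = 47 - 8 = 39)
(j + O)² = (-4 + 39)² = 35² = 1225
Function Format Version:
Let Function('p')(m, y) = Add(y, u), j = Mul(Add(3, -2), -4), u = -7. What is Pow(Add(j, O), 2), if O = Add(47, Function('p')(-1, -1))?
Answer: 1225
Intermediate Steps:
j = -4 (j = Mul(1, -4) = -4)
Function('p')(m, y) = Add(-7, y) (Function('p')(m, y) = Add(y, -7) = Add(-7, y))
O = 39 (O = Add(47, Add(-7, -1)) = Add(47, -8) = 39)
Pow(Add(j, O), 2) = Pow(Add(-4, 39), 2) = Pow(35, 2) = 1225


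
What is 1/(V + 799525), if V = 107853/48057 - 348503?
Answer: 16019/7224957369 ≈ 2.2172e-6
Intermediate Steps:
V = -5582633606/16019 (V = 107853*(1/48057) - 348503 = 35951/16019 - 348503 = -5582633606/16019 ≈ -3.4850e+5)
1/(V + 799525) = 1/(-5582633606/16019 + 799525) = 1/(7224957369/16019) = 16019/7224957369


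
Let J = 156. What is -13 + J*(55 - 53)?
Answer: 299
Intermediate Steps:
-13 + J*(55 - 53) = -13 + 156*(55 - 53) = -13 + 156*2 = -13 + 312 = 299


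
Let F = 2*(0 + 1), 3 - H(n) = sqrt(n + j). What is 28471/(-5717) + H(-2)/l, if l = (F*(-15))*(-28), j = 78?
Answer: -7966163/1600760 - sqrt(19)/420 ≈ -4.9869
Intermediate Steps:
H(n) = 3 - sqrt(78 + n) (H(n) = 3 - sqrt(n + 78) = 3 - sqrt(78 + n))
F = 2 (F = 2*1 = 2)
l = 840 (l = (2*(-15))*(-28) = -30*(-28) = 840)
28471/(-5717) + H(-2)/l = 28471/(-5717) + (3 - sqrt(78 - 2))/840 = 28471*(-1/5717) + (3 - sqrt(76))*(1/840) = -28471/5717 + (3 - 2*sqrt(19))*(1/840) = -28471/5717 + (1/280 - sqrt(19)/420) = -7966163/1600760 - sqrt(19)/420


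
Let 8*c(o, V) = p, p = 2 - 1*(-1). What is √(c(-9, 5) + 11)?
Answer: √182/4 ≈ 3.3727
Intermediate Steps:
p = 3 (p = 2 + 1 = 3)
c(o, V) = 3/8 (c(o, V) = (⅛)*3 = 3/8)
√(c(-9, 5) + 11) = √(3/8 + 11) = √(91/8) = √182/4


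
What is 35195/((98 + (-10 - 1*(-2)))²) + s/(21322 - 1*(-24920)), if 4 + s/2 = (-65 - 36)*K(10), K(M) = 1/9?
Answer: 2008939/462420 ≈ 4.3444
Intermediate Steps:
K(M) = ⅑
s = -274/9 (s = -8 + 2*((-65 - 36)*(⅑)) = -8 + 2*(-101*⅑) = -8 + 2*(-101/9) = -8 - 202/9 = -274/9 ≈ -30.444)
35195/((98 + (-10 - 1*(-2)))²) + s/(21322 - 1*(-24920)) = 35195/((98 + (-10 - 1*(-2)))²) - 274/(9*(21322 - 1*(-24920))) = 35195/((98 + (-10 + 2))²) - 274/(9*(21322 + 24920)) = 35195/((98 - 8)²) - 274/9/46242 = 35195/(90²) - 274/9*1/46242 = 35195/8100 - 137/208089 = 35195*(1/8100) - 137/208089 = 7039/1620 - 137/208089 = 2008939/462420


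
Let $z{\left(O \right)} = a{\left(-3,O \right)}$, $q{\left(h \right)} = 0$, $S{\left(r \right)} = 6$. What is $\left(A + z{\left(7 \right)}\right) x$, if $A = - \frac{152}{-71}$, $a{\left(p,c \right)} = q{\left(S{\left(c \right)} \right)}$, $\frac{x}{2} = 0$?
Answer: $0$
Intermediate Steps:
$x = 0$ ($x = 2 \cdot 0 = 0$)
$a{\left(p,c \right)} = 0$
$z{\left(O \right)} = 0$
$A = \frac{152}{71}$ ($A = \left(-152\right) \left(- \frac{1}{71}\right) = \frac{152}{71} \approx 2.1408$)
$\left(A + z{\left(7 \right)}\right) x = \left(\frac{152}{71} + 0\right) 0 = \frac{152}{71} \cdot 0 = 0$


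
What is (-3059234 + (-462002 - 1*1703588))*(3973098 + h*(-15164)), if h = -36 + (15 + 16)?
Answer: -21154883940432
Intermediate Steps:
h = -5 (h = -36 + 31 = -5)
(-3059234 + (-462002 - 1*1703588))*(3973098 + h*(-15164)) = (-3059234 + (-462002 - 1*1703588))*(3973098 - 5*(-15164)) = (-3059234 + (-462002 - 1703588))*(3973098 + 75820) = (-3059234 - 2165590)*4048918 = -5224824*4048918 = -21154883940432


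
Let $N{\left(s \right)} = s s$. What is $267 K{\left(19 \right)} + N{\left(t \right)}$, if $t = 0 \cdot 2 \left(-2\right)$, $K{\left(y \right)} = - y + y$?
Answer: $0$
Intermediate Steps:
$K{\left(y \right)} = 0$
$t = 0$ ($t = 0 \left(-2\right) = 0$)
$N{\left(s \right)} = s^{2}$
$267 K{\left(19 \right)} + N{\left(t \right)} = 267 \cdot 0 + 0^{2} = 0 + 0 = 0$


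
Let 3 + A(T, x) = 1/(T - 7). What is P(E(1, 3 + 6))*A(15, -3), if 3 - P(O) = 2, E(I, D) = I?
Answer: -23/8 ≈ -2.8750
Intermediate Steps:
P(O) = 1 (P(O) = 3 - 1*2 = 3 - 2 = 1)
A(T, x) = -3 + 1/(-7 + T) (A(T, x) = -3 + 1/(T - 7) = -3 + 1/(-7 + T))
P(E(1, 3 + 6))*A(15, -3) = 1*((22 - 3*15)/(-7 + 15)) = 1*((22 - 45)/8) = 1*((⅛)*(-23)) = 1*(-23/8) = -23/8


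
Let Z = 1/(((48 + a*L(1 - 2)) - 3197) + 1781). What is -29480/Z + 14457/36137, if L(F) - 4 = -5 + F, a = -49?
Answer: 1352954839657/36137 ≈ 3.7440e+7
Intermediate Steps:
L(F) = -1 + F (L(F) = 4 + (-5 + F) = -1 + F)
Z = -1/1270 (Z = 1/(((48 - 49*(-1 + (1 - 2))) - 3197) + 1781) = 1/(((48 - 49*(-1 - 1)) - 3197) + 1781) = 1/(((48 - 49*(-2)) - 3197) + 1781) = 1/(((48 + 98) - 3197) + 1781) = 1/((146 - 3197) + 1781) = 1/(-3051 + 1781) = 1/(-1270) = -1/1270 ≈ -0.00078740)
-29480/Z + 14457/36137 = -29480/(-1/1270) + 14457/36137 = -29480*(-1270) + 14457*(1/36137) = 37439600 + 14457/36137 = 1352954839657/36137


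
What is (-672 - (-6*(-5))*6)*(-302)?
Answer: 257304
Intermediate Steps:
(-672 - (-6*(-5))*6)*(-302) = (-672 - 30*6)*(-302) = (-672 - 1*180)*(-302) = (-672 - 180)*(-302) = -852*(-302) = 257304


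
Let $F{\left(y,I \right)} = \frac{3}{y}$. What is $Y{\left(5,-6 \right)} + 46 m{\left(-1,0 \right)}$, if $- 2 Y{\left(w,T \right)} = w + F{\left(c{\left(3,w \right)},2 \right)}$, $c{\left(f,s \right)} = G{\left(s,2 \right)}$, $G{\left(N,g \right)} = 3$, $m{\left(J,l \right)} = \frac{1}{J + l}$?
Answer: $-49$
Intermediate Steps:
$c{\left(f,s \right)} = 3$
$Y{\left(w,T \right)} = - \frac{1}{2} - \frac{w}{2}$ ($Y{\left(w,T \right)} = - \frac{w + \frac{3}{3}}{2} = - \frac{w + 3 \cdot \frac{1}{3}}{2} = - \frac{w + 1}{2} = - \frac{1 + w}{2} = - \frac{1}{2} - \frac{w}{2}$)
$Y{\left(5,-6 \right)} + 46 m{\left(-1,0 \right)} = \left(- \frac{1}{2} - \frac{5}{2}\right) + \frac{46}{-1 + 0} = \left(- \frac{1}{2} - \frac{5}{2}\right) + \frac{46}{-1} = -3 + 46 \left(-1\right) = -3 - 46 = -49$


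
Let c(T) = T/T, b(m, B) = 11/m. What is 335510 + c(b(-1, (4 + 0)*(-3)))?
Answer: 335511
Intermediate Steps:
c(T) = 1
335510 + c(b(-1, (4 + 0)*(-3))) = 335510 + 1 = 335511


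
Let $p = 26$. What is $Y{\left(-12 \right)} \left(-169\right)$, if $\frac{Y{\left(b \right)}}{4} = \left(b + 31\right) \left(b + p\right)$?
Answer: $-179816$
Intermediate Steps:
$Y{\left(b \right)} = 4 \left(26 + b\right) \left(31 + b\right)$ ($Y{\left(b \right)} = 4 \left(b + 31\right) \left(b + 26\right) = 4 \left(31 + b\right) \left(26 + b\right) = 4 \left(26 + b\right) \left(31 + b\right)$)
$Y{\left(-12 \right)} \left(-169\right) = \left(3224 + 4 \left(-12\right)^{2} + 228 \left(-12\right)\right) \left(-169\right) = \left(3224 + 4 \cdot 144 - 2736\right) \left(-169\right) = \left(3224 + 576 - 2736\right) \left(-169\right) = 1064 \left(-169\right) = -179816$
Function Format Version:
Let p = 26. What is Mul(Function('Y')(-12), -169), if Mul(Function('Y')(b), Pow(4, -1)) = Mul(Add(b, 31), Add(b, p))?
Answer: -179816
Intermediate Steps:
Function('Y')(b) = Mul(4, Add(26, b), Add(31, b)) (Function('Y')(b) = Mul(4, Mul(Add(b, 31), Add(b, 26))) = Mul(4, Mul(Add(31, b), Add(26, b))) = Mul(4, Mul(Add(26, b), Add(31, b))) = Mul(4, Add(26, b), Add(31, b)))
Mul(Function('Y')(-12), -169) = Mul(Add(3224, Mul(4, Pow(-12, 2)), Mul(228, -12)), -169) = Mul(Add(3224, Mul(4, 144), -2736), -169) = Mul(Add(3224, 576, -2736), -169) = Mul(1064, -169) = -179816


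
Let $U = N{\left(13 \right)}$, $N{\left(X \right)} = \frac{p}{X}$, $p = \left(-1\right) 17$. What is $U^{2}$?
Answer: $\frac{289}{169} \approx 1.7101$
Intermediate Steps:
$p = -17$
$N{\left(X \right)} = - \frac{17}{X}$
$U = - \frac{17}{13} \approx -1.3077$
$U^{2} = \left(- \frac{17}{13}\right)^{2} = \frac{289}{169}$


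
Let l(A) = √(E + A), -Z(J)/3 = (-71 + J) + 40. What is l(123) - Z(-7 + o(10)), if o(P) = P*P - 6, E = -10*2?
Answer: 168 + √103 ≈ 178.15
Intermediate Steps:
E = -20
o(P) = -6 + P² (o(P) = P² - 6 = -6 + P²)
Z(J) = 93 - 3*J (Z(J) = -3*((-71 + J) + 40) = -3*(-31 + J) = 93 - 3*J)
l(A) = √(-20 + A)
l(123) - Z(-7 + o(10)) = √(-20 + 123) - (93 - 3*(-7 + (-6 + 10²))) = √103 - (93 - 3*(-7 + (-6 + 100))) = √103 - (93 - 3*(-7 + 94)) = √103 - (93 - 3*87) = √103 - (93 - 261) = √103 - 1*(-168) = √103 + 168 = 168 + √103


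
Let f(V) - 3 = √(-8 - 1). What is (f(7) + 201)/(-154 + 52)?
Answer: -2 - I/34 ≈ -2.0 - 0.029412*I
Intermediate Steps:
f(V) = 3 + 3*I (f(V) = 3 + √(-8 - 1) = 3 + √(-9) = 3 + 3*I)
(f(7) + 201)/(-154 + 52) = ((3 + 3*I) + 201)/(-154 + 52) = (204 + 3*I)/(-102) = (204 + 3*I)*(-1/102) = -2 - I/34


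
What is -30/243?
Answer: -10/81 ≈ -0.12346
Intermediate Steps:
-30/243 = (1/243)*(-30) = -10/81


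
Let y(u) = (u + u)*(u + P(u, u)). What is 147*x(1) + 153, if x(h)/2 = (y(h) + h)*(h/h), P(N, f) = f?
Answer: 1623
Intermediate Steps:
y(u) = 4*u² (y(u) = (u + u)*(u + u) = (2*u)*(2*u) = 4*u²)
x(h) = 2*h + 8*h² (x(h) = 2*((4*h² + h)*(h/h)) = 2*((h + 4*h²)*1) = 2*(h + 4*h²) = 2*h + 8*h²)
147*x(1) + 153 = 147*(2*1*(1 + 4*1)) + 153 = 147*(2*1*(1 + 4)) + 153 = 147*(2*1*5) + 153 = 147*10 + 153 = 1470 + 153 = 1623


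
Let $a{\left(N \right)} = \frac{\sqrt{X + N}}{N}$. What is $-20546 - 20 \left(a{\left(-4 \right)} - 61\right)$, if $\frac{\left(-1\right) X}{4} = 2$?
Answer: $-19326 + 10 i \sqrt{3} \approx -19326.0 + 17.32 i$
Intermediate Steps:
$X = -8$ ($X = \left(-4\right) 2 = -8$)
$a{\left(N \right)} = \frac{\sqrt{-8 + N}}{N}$
$-20546 - 20 \left(a{\left(-4 \right)} - 61\right) = -20546 - 20 \left(\frac{\sqrt{-8 - 4}}{-4} - 61\right) = -20546 - 20 \left(- \frac{\sqrt{-12}}{4} - 61\right) = -20546 - 20 \left(- \frac{2 i \sqrt{3}}{4} - 61\right) = -20546 - 20 \left(- \frac{i \sqrt{3}}{2} - 61\right) = -20546 - 20 \left(-61 - \frac{i \sqrt{3}}{2}\right) = -20546 + \left(1220 + 10 i \sqrt{3}\right) = -19326 + 10 i \sqrt{3}$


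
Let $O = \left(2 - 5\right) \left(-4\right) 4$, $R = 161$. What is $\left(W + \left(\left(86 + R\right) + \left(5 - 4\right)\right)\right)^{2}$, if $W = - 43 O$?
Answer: $3297856$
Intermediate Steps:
$O = 48$ ($O = \left(-3\right) \left(-4\right) 4 = 12 \cdot 4 = 48$)
$W = -2064$ ($W = \left(-43\right) 48 = -2064$)
$\left(W + \left(\left(86 + R\right) + \left(5 - 4\right)\right)\right)^{2} = \left(-2064 + \left(\left(86 + 161\right) + \left(5 - 4\right)\right)\right)^{2} = \left(-2064 + \left(247 + \left(5 - 4\right)\right)\right)^{2} = \left(-2064 + \left(247 + 1\right)\right)^{2} = \left(-2064 + 248\right)^{2} = \left(-1816\right)^{2} = 3297856$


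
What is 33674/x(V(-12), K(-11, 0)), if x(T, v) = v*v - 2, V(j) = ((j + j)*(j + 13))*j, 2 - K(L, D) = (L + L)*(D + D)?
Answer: 16837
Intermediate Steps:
K(L, D) = 2 - 4*D*L (K(L, D) = 2 - (L + L)*(D + D) = 2 - 2*L*2*D = 2 - 4*D*L)
V(j) = 2*j**2*(13 + j) (V(j) = ((2*j)*(13 + j))*j = (2*j*(13 + j))*j = 2*j**2*(13 + j))
x(T, v) = -2 + v**2 (x(T, v) = v**2 - 2 = -2 + v**2)
33674/x(V(-12), K(-11, 0)) = 33674/(-2 + (2 - 4*0*(-11))**2) = 33674/(-2 + (2 + 0)**2) = 33674/(-2 + 2**2) = 33674/(-2 + 4) = 33674/2 = 33674*(1/2) = 16837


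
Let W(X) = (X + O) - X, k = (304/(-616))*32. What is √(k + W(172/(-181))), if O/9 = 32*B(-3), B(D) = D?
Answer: 4*I*√326018/77 ≈ 29.661*I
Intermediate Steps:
O = -864 (O = 9*(32*(-3)) = 9*(-96) = -864)
k = -1216/77 (k = (304*(-1/616))*32 = -38/77*32 = -1216/77 ≈ -15.792)
W(X) = -864 (W(X) = (X - 864) - X = (-864 + X) - X = -864)
√(k + W(172/(-181))) = √(-1216/77 - 864) = √(-67744/77) = 4*I*√326018/77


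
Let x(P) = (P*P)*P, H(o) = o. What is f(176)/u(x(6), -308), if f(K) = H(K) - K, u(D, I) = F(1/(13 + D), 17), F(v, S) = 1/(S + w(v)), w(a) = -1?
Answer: 0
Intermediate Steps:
x(P) = P³ (x(P) = P²*P = P³)
F(v, S) = 1/(-1 + S) (F(v, S) = 1/(S - 1) = 1/(-1 + S))
u(D, I) = 1/16 (u(D, I) = 1/(-1 + 17) = 1/16)
f(K) = 0 (f(K) = K - K = 0)
f(176)/u(x(6), -308) = 0/(1/16) = 0*16 = 0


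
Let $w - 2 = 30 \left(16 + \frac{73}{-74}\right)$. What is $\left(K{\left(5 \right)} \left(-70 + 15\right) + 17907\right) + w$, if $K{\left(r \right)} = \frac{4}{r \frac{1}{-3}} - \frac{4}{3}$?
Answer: $\frac{2060686}{111} \approx 18565.0$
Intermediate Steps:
$K{\left(r \right)} = - \frac{4}{3} - \frac{12}{r}$ ($K{\left(r \right)} = \frac{4}{r \left(- \frac{1}{3}\right)} - \frac{4}{3} = \frac{4}{\left(- \frac{1}{3}\right) r} - \frac{4}{3} = 4 \left(- \frac{3}{r}\right) - \frac{4}{3} = - \frac{12}{r} - \frac{4}{3} = - \frac{4}{3} - \frac{12}{r}$)
$w = \frac{16739}{37}$ ($w = 2 + 30 \left(16 + \frac{73}{-74}\right) = 2 + 30 \left(16 + 73 \left(- \frac{1}{74}\right)\right) = 2 + 30 \left(16 - \frac{73}{74}\right) = 2 + 30 \cdot \frac{1111}{74} = 2 + \frac{16665}{37} = \frac{16739}{37} \approx 452.41$)
$\left(K{\left(5 \right)} \left(-70 + 15\right) + 17907\right) + w = \left(\left(- \frac{4}{3} - \frac{12}{5}\right) \left(-70 + 15\right) + 17907\right) + \frac{16739}{37} = \left(\left(- \frac{4}{3} - \frac{12}{5}\right) \left(-55\right) + 17907\right) + \frac{16739}{37} = \left(\left(- \frac{56}{15}\right) \left(-55\right) + 17907\right) + \frac{16739}{37} = \left(\frac{616}{3} + 17907\right) + \frac{16739}{37} = \frac{54337}{3} + \frac{16739}{37} = \frac{2060686}{111}$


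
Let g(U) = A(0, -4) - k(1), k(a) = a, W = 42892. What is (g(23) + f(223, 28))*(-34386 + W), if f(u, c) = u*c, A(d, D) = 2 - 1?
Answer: 53111464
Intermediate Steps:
A(d, D) = 1
g(U) = 0 (g(U) = 1 - 1*1 = 1 - 1 = 0)
f(u, c) = c*u
(g(23) + f(223, 28))*(-34386 + W) = (0 + 28*223)*(-34386 + 42892) = (0 + 6244)*8506 = 6244*8506 = 53111464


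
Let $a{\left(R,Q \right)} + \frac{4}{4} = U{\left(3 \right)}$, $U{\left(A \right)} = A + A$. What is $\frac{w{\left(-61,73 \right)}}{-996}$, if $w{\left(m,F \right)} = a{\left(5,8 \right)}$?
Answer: $- \frac{5}{996} \approx -0.0050201$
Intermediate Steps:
$U{\left(A \right)} = 2 A$
$a{\left(R,Q \right)} = 5$ ($a{\left(R,Q \right)} = -1 + 2 \cdot 3 = -1 + 6 = 5$)
$w{\left(m,F \right)} = 5$
$\frac{w{\left(-61,73 \right)}}{-996} = \frac{5}{-996} = 5 \left(- \frac{1}{996}\right) = - \frac{5}{996}$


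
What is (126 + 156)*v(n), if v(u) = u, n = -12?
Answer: -3384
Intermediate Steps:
(126 + 156)*v(n) = (126 + 156)*(-12) = 282*(-12) = -3384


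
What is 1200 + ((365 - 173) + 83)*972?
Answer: 268500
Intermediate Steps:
1200 + ((365 - 173) + 83)*972 = 1200 + (192 + 83)*972 = 1200 + 275*972 = 1200 + 267300 = 268500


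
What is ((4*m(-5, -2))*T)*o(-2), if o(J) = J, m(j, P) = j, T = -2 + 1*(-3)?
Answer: -200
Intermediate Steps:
T = -5 (T = -2 - 3 = -5)
((4*m(-5, -2))*T)*o(-2) = ((4*(-5))*(-5))*(-2) = -20*(-5)*(-2) = 100*(-2) = -200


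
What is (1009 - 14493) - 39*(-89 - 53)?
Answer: -7946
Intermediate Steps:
(1009 - 14493) - 39*(-89 - 53) = -13484 - 39*(-142) = -13484 + 5538 = -7946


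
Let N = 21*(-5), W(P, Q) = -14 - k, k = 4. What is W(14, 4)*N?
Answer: 1890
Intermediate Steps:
W(P, Q) = -18 (W(P, Q) = -14 - 1*4 = -14 - 4 = -18)
N = -105
W(14, 4)*N = -18*(-105) = 1890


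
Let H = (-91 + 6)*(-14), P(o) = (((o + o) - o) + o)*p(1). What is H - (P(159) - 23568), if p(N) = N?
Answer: 24440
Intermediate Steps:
P(o) = 2*o (P(o) = (((o + o) - o) + o)*1 = ((2*o - o) + o)*1 = (o + o)*1 = (2*o)*1 = 2*o)
H = 1190 (H = -85*(-14) = 1190)
H - (P(159) - 23568) = 1190 - (2*159 - 23568) = 1190 - (318 - 23568) = 1190 - 1*(-23250) = 1190 + 23250 = 24440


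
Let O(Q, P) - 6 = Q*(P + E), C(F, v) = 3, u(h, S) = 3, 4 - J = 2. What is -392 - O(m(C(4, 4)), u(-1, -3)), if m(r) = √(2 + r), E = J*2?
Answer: -398 - 7*√5 ≈ -413.65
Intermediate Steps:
J = 2 (J = 4 - 1*2 = 4 - 2 = 2)
E = 4 (E = 2*2 = 4)
O(Q, P) = 6 + Q*(4 + P) (O(Q, P) = 6 + Q*(P + 4) = 6 + Q*(4 + P))
-392 - O(m(C(4, 4)), u(-1, -3)) = -392 - (6 + 4*√(2 + 3) + 3*√(2 + 3)) = -392 - (6 + 4*√5 + 3*√5) = -392 - (6 + 7*√5) = -392 + (-6 - 7*√5) = -398 - 7*√5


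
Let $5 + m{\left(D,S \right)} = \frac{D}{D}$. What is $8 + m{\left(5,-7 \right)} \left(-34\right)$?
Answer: $144$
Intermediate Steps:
$m{\left(D,S \right)} = -4$ ($m{\left(D,S \right)} = -5 + \frac{D}{D} = -5 + 1 = -4$)
$8 + m{\left(5,-7 \right)} \left(-34\right) = 8 - -136 = 8 + 136 = 144$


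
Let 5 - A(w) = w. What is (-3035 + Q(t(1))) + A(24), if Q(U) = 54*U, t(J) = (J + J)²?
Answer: -2838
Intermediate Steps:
A(w) = 5 - w
t(J) = 4*J² (t(J) = (2*J)² = 4*J²)
(-3035 + Q(t(1))) + A(24) = (-3035 + 54*(4*1²)) + (5 - 1*24) = (-3035 + 54*(4*1)) + (5 - 24) = (-3035 + 54*4) - 19 = (-3035 + 216) - 19 = -2819 - 19 = -2838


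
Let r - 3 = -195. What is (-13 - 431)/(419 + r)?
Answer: -444/227 ≈ -1.9559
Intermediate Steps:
r = -192 (r = 3 - 195 = -192)
(-13 - 431)/(419 + r) = (-13 - 431)/(419 - 192) = -444/227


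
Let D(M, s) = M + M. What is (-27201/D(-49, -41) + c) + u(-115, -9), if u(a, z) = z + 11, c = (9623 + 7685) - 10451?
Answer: 699383/98 ≈ 7136.6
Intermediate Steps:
D(M, s) = 2*M
c = 6857 (c = 17308 - 10451 = 6857)
u(a, z) = 11 + z
(-27201/D(-49, -41) + c) + u(-115, -9) = (-27201/(2*(-49)) + 6857) + (11 - 9) = (-27201/(-98) + 6857) + 2 = (-27201*(-1/98) + 6857) + 2 = (27201/98 + 6857) + 2 = 699187/98 + 2 = 699383/98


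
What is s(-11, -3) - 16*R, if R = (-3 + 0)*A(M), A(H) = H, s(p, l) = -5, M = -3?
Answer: -149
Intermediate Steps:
R = 9 (R = (-3 + 0)*(-3) = -3*(-3) = 9)
s(-11, -3) - 16*R = -5 - 16*9 = -5 - 144 = -149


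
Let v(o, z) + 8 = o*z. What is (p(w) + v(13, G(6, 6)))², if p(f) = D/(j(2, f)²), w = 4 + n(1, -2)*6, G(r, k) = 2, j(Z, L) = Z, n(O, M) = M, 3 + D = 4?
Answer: 5329/16 ≈ 333.06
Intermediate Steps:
D = 1 (D = -3 + 4 = 1)
w = -8 (w = 4 - 2*6 = 4 - 12 = -8)
p(f) = ¼ (p(f) = 1/2² = 1/4 = 1*(¼) = ¼)
v(o, z) = -8 + o*z
(p(w) + v(13, G(6, 6)))² = (¼ + (-8 + 13*2))² = (¼ + (-8 + 26))² = (¼ + 18)² = (73/4)² = 5329/16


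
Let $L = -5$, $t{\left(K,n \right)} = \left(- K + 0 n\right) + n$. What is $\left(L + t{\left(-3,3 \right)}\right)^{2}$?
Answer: $1$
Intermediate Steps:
$t{\left(K,n \right)} = n - K$ ($t{\left(K,n \right)} = \left(- K + 0\right) + n = - K + n = n - K$)
$\left(L + t{\left(-3,3 \right)}\right)^{2} = \left(-5 + \left(3 - -3\right)\right)^{2} = \left(-5 + \left(3 + 3\right)\right)^{2} = \left(-5 + 6\right)^{2} = 1^{2} = 1$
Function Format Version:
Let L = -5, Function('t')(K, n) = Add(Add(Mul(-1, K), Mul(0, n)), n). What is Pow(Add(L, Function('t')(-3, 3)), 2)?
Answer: 1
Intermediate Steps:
Function('t')(K, n) = Add(n, Mul(-1, K)) (Function('t')(K, n) = Add(Add(Mul(-1, K), 0), n) = Add(Mul(-1, K), n) = Add(n, Mul(-1, K)))
Pow(Add(L, Function('t')(-3, 3)), 2) = Pow(Add(-5, Add(3, Mul(-1, -3))), 2) = Pow(Add(-5, Add(3, 3)), 2) = Pow(Add(-5, 6), 2) = Pow(1, 2) = 1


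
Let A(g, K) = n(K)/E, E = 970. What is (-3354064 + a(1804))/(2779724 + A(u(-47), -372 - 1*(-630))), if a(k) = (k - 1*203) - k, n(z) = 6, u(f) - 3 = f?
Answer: -7710045/6389413 ≈ -1.2067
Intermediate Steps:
u(f) = 3 + f
a(k) = -203 (a(k) = (k - 203) - k = (-203 + k) - k = -203)
A(g, K) = 3/485 (A(g, K) = 6/970 = 6*(1/970) = 3/485)
(-3354064 + a(1804))/(2779724 + A(u(-47), -372 - 1*(-630))) = (-3354064 - 203)/(2779724 + 3/485) = -3354267/1348166143/485 = -3354267*485/1348166143 = -7710045/6389413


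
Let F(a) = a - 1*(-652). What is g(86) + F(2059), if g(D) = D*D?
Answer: 10107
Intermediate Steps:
F(a) = 652 + a (F(a) = a + 652 = 652 + a)
g(D) = D²
g(86) + F(2059) = 86² + (652 + 2059) = 7396 + 2711 = 10107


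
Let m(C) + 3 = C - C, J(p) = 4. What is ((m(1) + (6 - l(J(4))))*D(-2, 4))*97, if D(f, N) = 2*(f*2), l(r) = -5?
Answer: -6208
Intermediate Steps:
D(f, N) = 4*f (D(f, N) = 2*(2*f) = 4*f)
m(C) = -3 (m(C) = -3 + (C - C) = -3 + 0 = -3)
((m(1) + (6 - l(J(4))))*D(-2, 4))*97 = ((-3 + (6 - 1*(-5)))*(4*(-2)))*97 = ((-3 + (6 + 5))*(-8))*97 = ((-3 + 11)*(-8))*97 = (8*(-8))*97 = -64*97 = -6208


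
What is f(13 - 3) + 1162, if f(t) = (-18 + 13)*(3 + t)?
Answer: 1097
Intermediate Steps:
f(t) = -15 - 5*t (f(t) = -5*(3 + t) = -15 - 5*t)
f(13 - 3) + 1162 = (-15 - 5*(13 - 3)) + 1162 = (-15 - 5*10) + 1162 = (-15 - 50) + 1162 = -65 + 1162 = 1097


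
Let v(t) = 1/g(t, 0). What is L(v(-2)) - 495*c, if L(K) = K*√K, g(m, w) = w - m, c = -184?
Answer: 91080 + √2/4 ≈ 91080.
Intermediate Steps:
v(t) = -1/t (v(t) = 1/(0 - t) = 1/(-t) = -1/t)
L(K) = K^(3/2)
L(v(-2)) - 495*c = (-1/(-2))^(3/2) - 495*(-184) = (-1*(-½))^(3/2) + 91080 = (½)^(3/2) + 91080 = √2/4 + 91080 = 91080 + √2/4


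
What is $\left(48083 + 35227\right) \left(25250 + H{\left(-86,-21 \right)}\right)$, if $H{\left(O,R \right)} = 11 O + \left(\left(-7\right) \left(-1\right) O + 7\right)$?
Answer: $1975196790$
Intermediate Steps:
$H{\left(O,R \right)} = 7 + 18 O$ ($H{\left(O,R \right)} = 11 O + \left(7 O + 7\right) = 11 O + \left(7 + 7 O\right) = 7 + 18 O$)
$\left(48083 + 35227\right) \left(25250 + H{\left(-86,-21 \right)}\right) = \left(48083 + 35227\right) \left(25250 + \left(7 + 18 \left(-86\right)\right)\right) = 83310 \left(25250 + \left(7 - 1548\right)\right) = 83310 \left(25250 - 1541\right) = 83310 \cdot 23709 = 1975196790$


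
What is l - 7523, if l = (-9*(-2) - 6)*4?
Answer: -7475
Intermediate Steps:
l = 48 (l = (18 - 6)*4 = 12*4 = 48)
l - 7523 = 48 - 7523 = -7475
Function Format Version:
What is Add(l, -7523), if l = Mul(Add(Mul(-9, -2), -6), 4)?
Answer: -7475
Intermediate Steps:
l = 48 (l = Mul(Add(18, -6), 4) = Mul(12, 4) = 48)
Add(l, -7523) = Add(48, -7523) = -7475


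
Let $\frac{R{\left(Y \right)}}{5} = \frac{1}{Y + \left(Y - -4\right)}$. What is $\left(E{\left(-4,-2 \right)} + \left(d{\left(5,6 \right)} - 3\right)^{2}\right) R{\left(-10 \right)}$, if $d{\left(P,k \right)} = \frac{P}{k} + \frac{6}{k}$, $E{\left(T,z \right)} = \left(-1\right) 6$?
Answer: $\frac{835}{576} \approx 1.4497$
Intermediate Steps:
$E{\left(T,z \right)} = -6$
$d{\left(P,k \right)} = \frac{6}{k} + \frac{P}{k}$
$R{\left(Y \right)} = \frac{5}{4 + 2 Y}$ ($R{\left(Y \right)} = \frac{5}{Y + \left(Y - -4\right)} = \frac{5}{Y + \left(Y + 4\right)} = \frac{5}{Y + \left(4 + Y\right)} = \frac{5}{4 + 2 Y}$)
$\left(E{\left(-4,-2 \right)} + \left(d{\left(5,6 \right)} - 3\right)^{2}\right) R{\left(-10 \right)} = \left(-6 + \left(\frac{6 + 5}{6} - 3\right)^{2}\right) \frac{5}{2 \left(2 - 10\right)} = \left(-6 + \left(\frac{1}{6} \cdot 11 - 3\right)^{2}\right) \frac{5}{2 \left(-8\right)} = \left(-6 + \left(\frac{11}{6} - 3\right)^{2}\right) \frac{5}{2} \left(- \frac{1}{8}\right) = \left(-6 + \left(- \frac{7}{6}\right)^{2}\right) \left(- \frac{5}{16}\right) = \left(-6 + \frac{49}{36}\right) \left(- \frac{5}{16}\right) = \left(- \frac{167}{36}\right) \left(- \frac{5}{16}\right) = \frac{835}{576}$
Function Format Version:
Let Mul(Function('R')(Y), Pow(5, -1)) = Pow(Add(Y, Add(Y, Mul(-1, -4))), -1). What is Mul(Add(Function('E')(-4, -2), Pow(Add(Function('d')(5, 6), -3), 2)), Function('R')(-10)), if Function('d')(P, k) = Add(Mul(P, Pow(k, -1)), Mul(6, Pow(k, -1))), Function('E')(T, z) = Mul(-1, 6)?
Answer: Rational(835, 576) ≈ 1.4497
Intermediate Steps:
Function('E')(T, z) = -6
Function('d')(P, k) = Add(Mul(6, Pow(k, -1)), Mul(P, Pow(k, -1)))
Function('R')(Y) = Mul(5, Pow(Add(4, Mul(2, Y)), -1)) (Function('R')(Y) = Mul(5, Pow(Add(Y, Add(Y, Mul(-1, -4))), -1)) = Mul(5, Pow(Add(Y, Add(Y, 4)), -1)) = Mul(5, Pow(Add(Y, Add(4, Y)), -1)) = Mul(5, Pow(Add(4, Mul(2, Y)), -1)))
Mul(Add(Function('E')(-4, -2), Pow(Add(Function('d')(5, 6), -3), 2)), Function('R')(-10)) = Mul(Add(-6, Pow(Add(Mul(Pow(6, -1), Add(6, 5)), -3), 2)), Mul(Rational(5, 2), Pow(Add(2, -10), -1))) = Mul(Add(-6, Pow(Add(Mul(Rational(1, 6), 11), -3), 2)), Mul(Rational(5, 2), Pow(-8, -1))) = Mul(Add(-6, Pow(Add(Rational(11, 6), -3), 2)), Mul(Rational(5, 2), Rational(-1, 8))) = Mul(Add(-6, Pow(Rational(-7, 6), 2)), Rational(-5, 16)) = Mul(Add(-6, Rational(49, 36)), Rational(-5, 16)) = Mul(Rational(-167, 36), Rational(-5, 16)) = Rational(835, 576)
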